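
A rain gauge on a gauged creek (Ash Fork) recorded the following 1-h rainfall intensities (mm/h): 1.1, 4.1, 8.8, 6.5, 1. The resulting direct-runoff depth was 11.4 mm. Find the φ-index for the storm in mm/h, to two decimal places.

Only the 3 blocks with intensity above φ contribute runoff: 4.1, 8.8, 6.5 mm/h.
Σ(I−φ)·Δt = d  ⇒  (4.1+8.8+6.5 − 3φ)·1 = 11.4
φ = (19.40 − 11.4/1) / 3 = 2.67 mm/h.

φ ≈ 2.67 mm/h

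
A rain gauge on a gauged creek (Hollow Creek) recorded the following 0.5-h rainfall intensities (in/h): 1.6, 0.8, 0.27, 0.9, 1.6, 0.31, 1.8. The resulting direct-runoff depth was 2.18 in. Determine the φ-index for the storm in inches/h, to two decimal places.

Only the 5 blocks with intensity above φ contribute runoff: 1.6, 0.8, 0.9, 1.6, 1.8 in/h.
Σ(I−φ)·Δt = d  ⇒  (1.6+0.8+0.9+1.6+1.8 − 5φ)·0.5 = 2.18
φ = (6.700 − 2.18/0.5) / 5 = 0.47 in/h.

φ ≈ 0.47 in/h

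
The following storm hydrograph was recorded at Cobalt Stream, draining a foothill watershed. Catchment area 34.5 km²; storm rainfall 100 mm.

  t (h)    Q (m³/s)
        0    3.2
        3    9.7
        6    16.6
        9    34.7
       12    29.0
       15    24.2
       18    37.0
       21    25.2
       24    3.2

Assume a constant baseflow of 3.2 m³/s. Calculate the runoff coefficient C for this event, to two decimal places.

C ≈ 0.48

ΣQ_DR = 154.0 m³/s; V = ΣQ_DR·Δt = 1.663 × 10^6 m³.
Runoff depth d = V / A = 48.21 mm.
C = d / P = 48.21 / 100 = 0.48.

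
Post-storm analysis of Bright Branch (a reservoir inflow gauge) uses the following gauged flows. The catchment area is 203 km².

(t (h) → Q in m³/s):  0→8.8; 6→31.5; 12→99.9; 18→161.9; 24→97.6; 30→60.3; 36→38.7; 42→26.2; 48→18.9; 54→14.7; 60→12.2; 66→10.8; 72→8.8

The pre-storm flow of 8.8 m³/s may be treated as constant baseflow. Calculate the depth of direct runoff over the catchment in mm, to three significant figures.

d ≈ 50.6 mm

Direct runoff: 0.0, 22.7, 91.1, 153.1, 88.8, 51.5, 29.9, 17.4, 10.1, 5.9, 3.4, 2.0, 0.0 m³/s; ΣQ_DR = 475.9 m³/s.
V = ΣQ_DR · Δt = 475.9 × 21600 s = 1.028 × 10^7 m³.
Over A = 203 km², depth = V / A = 50.6 mm.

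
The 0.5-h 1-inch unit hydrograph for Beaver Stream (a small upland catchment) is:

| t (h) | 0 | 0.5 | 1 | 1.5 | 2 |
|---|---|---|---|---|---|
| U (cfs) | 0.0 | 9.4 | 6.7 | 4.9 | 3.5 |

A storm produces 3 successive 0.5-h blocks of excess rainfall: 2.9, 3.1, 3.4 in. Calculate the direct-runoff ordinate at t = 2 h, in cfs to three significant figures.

Q ≈ 48.1 cfs

By discrete convolution, Q_j = Σ (P_i / 1 in) · U_{j−i}.
At t = 2 h (j=4): Q = (2.9/1)·3.5 + (3.1/1)·4.9 + (3.4/1)·6.7 = 48.1 cfs.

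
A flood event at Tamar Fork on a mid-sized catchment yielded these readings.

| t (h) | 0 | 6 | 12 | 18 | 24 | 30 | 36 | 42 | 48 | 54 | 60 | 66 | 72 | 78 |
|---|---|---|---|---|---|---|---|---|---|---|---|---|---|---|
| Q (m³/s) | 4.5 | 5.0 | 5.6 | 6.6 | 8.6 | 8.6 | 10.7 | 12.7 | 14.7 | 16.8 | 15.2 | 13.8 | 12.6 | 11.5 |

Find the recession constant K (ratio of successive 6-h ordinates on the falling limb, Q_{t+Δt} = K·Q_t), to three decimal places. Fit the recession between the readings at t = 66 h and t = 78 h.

Using the recession-limb readings at t = 66 h and t = 78 h: Q falls from 13.8 to 11.5 m³/s over 2 intervals.
K = (Q₂/Q₁)^(1/2) = (11.5/13.8)^(1/2) = 0.913.

K ≈ 0.913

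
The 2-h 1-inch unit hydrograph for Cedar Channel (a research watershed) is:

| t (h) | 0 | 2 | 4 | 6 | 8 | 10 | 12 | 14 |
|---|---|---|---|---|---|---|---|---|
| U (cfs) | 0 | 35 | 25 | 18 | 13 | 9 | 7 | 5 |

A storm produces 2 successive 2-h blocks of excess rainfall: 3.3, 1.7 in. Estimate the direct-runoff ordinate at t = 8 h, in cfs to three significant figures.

Q ≈ 73.5 cfs

By discrete convolution, Q_j = Σ (P_i / 1 in) · U_{j−i}.
At t = 8 h (j=4): Q = (3.3/1)·13 + (1.7/1)·18 = 73.5 cfs.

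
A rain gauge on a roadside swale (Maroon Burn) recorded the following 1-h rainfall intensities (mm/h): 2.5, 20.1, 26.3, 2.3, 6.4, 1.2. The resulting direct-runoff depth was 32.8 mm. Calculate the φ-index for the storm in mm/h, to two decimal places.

φ ≈ 6.80 mm/h

Only the 2 blocks with intensity above φ contribute runoff: 20.1, 26.3 mm/h.
Σ(I−φ)·Δt = d  ⇒  (20.1+26.3 − 2φ)·1 = 32.8
φ = (46.40 − 32.8/1) / 2 = 6.80 mm/h.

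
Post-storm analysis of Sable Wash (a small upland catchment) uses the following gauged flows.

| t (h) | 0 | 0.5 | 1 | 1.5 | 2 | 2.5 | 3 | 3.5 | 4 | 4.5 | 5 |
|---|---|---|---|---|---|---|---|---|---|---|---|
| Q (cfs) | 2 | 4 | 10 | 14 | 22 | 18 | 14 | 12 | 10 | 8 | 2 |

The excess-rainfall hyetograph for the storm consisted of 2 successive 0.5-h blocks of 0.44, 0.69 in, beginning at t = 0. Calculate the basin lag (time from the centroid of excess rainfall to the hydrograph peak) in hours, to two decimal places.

Centroid of excess rainfall: t_c = Σ P_i·t̄_i / ΣP_i = 0.5553 h (block centres at 0.25, 0.75 h).
Hydrograph peak occurs at t = 2 h, so basin lag t_L = 2 − 0.5553 = 1.44 h.

t_L ≈ 1.44 h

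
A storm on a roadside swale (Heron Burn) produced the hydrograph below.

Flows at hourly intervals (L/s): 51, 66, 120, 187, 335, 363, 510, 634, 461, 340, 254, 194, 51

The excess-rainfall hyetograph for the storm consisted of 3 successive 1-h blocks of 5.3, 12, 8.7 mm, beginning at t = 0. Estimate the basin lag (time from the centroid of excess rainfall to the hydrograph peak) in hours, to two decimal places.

t_L ≈ 5.37 h

Centroid of excess rainfall: t_c = Σ P_i·t̄_i / ΣP_i = 1.6308 h (block centres at 0.5, 1.5, 2.5 h).
Hydrograph peak occurs at t = 7 h, so basin lag t_L = 7 − 1.6308 = 5.37 h.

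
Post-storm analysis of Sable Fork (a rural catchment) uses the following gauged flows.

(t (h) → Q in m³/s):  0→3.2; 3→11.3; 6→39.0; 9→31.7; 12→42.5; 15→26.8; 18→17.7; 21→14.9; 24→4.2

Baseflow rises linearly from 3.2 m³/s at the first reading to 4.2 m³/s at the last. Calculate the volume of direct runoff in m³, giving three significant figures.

V ≈ 1.71 × 10^6 m³

Direct-runoff ordinates (Q − Q_b): 0.00, 7.97, 35.55, 28.12, 38.80, 22.98, 13.75, 10.82, 0.00 m³/s.
ΣQ_DR = 158.0 m³/s.
With Δt = 3 h = 10800 s, V = ΣQ_DR · Δt = 158.0 × 10800 = 1.71 × 10^6 m³.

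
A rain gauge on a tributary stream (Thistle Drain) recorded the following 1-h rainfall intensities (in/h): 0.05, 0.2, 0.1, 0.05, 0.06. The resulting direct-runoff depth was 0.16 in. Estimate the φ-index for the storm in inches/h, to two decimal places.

φ ≈ 0.07 in/h

Only the 2 blocks with intensity above φ contribute runoff: 0.2, 0.1 in/h.
Σ(I−φ)·Δt = d  ⇒  (0.2+0.1 − 2φ)·1 = 0.16
φ = (0.3000 − 0.16/1) / 2 = 0.07 in/h.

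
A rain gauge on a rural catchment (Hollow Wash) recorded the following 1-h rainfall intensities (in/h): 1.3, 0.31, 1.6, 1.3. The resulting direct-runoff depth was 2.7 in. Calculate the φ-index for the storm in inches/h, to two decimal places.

Only the 3 blocks with intensity above φ contribute runoff: 1.3, 1.6, 1.3 in/h.
Σ(I−φ)·Δt = d  ⇒  (1.3+1.6+1.3 − 3φ)·1 = 2.7
φ = (4.200 − 2.7/1) / 3 = 0.50 in/h.

φ ≈ 0.50 in/h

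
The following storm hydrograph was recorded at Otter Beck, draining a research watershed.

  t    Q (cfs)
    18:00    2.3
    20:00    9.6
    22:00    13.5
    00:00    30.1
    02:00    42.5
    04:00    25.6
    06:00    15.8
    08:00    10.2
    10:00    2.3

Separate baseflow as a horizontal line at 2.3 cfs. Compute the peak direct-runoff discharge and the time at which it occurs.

Q_p = 40.2 cfs at t = 02:00

Subtracting baseflow gives direct-runoff ordinates: 0.0, 7.3, 11.2, 27.8, 40.2, 23.3, 13.5, 7.9, 0.0 cfs.
The maximum is 40.2 cfs, occurring at the reading for t = 02:00.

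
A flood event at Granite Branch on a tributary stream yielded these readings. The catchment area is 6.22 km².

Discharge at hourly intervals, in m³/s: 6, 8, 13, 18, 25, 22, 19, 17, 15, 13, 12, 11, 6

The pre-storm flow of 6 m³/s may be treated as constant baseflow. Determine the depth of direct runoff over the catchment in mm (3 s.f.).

d ≈ 61.9 mm

Direct runoff: 0.0, 2.0, 7.0, 12.0, 19.0, 16.0, 13.0, 11.0, 9.0, 7.0, 6.0, 5.0, 0.0 m³/s; ΣQ_DR = 107.0 m³/s.
V = ΣQ_DR · Δt = 107.0 × 3600 s = 3.852 × 10^5 m³.
Over A = 6.22 km², depth = V / A = 61.9 mm.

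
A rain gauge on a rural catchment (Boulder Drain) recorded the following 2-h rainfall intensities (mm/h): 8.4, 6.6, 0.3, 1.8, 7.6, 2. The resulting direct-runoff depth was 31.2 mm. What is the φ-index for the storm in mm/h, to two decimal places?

Only the 3 blocks with intensity above φ contribute runoff: 8.4, 6.6, 7.6 mm/h.
Σ(I−φ)·Δt = d  ⇒  (8.4+6.6+7.6 − 3φ)·2 = 31.2
φ = (22.60 − 31.2/2) / 3 = 2.33 mm/h.

φ ≈ 2.33 mm/h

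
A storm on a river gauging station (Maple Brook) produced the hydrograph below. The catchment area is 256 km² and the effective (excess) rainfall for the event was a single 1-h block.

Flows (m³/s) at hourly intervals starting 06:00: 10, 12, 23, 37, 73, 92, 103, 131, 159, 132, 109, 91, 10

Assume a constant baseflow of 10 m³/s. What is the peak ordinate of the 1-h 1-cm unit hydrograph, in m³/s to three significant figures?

Direct runoff: 0.0, 2.0, 13.0, 27.0, 63.0, 82.0, 93.0, 121.0, 149.0, 122.0, 99.0, 81.0, 0.0 m³/s; ΣQ_DR = 852.0 m³/s, peak = 149.0 m³/s.
Runoff depth d = ΣQ_DR·Δt / A = 852.0 × 3600 / (256 km²) = 11.98 mm.
The 1-cm UH is the DRH scaled by (10 mm)/d, so U_p = 149.0 × 10/11.98 = 124 m³/s.

U_p ≈ 124 m³/s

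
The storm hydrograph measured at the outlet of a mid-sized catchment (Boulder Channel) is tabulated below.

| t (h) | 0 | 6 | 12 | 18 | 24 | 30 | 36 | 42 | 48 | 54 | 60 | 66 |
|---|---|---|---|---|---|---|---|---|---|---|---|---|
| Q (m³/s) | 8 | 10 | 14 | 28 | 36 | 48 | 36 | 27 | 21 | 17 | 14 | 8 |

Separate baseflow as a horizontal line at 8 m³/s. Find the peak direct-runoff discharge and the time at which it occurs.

Q_p = 40.0 m³/s at t = 30 h

Subtracting baseflow gives direct-runoff ordinates: 0.0, 2.0, 6.0, 20.0, 28.0, 40.0, 28.0, 19.0, 13.0, 9.0, 6.0, 0.0 m³/s.
The maximum is 40.0 m³/s, occurring at the reading for t = 30 h.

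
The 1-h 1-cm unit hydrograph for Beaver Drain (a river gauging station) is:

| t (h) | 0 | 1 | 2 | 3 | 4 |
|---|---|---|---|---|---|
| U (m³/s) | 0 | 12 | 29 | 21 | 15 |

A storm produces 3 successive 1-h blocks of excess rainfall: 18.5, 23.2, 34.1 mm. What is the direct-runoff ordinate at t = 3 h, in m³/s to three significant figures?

By discrete convolution, Q_j = Σ (P_i / 10 mm) · U_{j−i}.
At t = 3 h (j=3): Q = (18.5/10)·21 + (23.2/10)·29 + (34.1/10)·12 = 147 m³/s.

Q ≈ 147 m³/s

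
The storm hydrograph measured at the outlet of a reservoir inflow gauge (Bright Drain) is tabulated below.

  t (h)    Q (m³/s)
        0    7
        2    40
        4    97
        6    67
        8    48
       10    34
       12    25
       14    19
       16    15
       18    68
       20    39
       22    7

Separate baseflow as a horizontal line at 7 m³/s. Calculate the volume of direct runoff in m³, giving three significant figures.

V ≈ 2.75 × 10^6 m³

Direct-runoff ordinates (Q − Q_b): 0.0, 33.0, 90.0, 60.0, 41.0, 27.0, 18.0, 12.0, 8.0, 61.0, 32.0, 0.0 m³/s.
ΣQ_DR = 382.0 m³/s.
With Δt = 2 h = 7200 s, V = ΣQ_DR · Δt = 382.0 × 7200 = 2.75 × 10^6 m³.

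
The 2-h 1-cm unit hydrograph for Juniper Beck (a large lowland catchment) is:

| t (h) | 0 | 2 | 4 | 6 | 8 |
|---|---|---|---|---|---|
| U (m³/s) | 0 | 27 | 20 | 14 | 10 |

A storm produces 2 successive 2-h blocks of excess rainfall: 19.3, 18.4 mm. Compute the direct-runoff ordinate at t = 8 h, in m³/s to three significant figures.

By discrete convolution, Q_j = Σ (P_i / 10 mm) · U_{j−i}.
At t = 8 h (j=4): Q = (19.3/10)·10 + (18.4/10)·14 = 45.1 m³/s.

Q ≈ 45.1 m³/s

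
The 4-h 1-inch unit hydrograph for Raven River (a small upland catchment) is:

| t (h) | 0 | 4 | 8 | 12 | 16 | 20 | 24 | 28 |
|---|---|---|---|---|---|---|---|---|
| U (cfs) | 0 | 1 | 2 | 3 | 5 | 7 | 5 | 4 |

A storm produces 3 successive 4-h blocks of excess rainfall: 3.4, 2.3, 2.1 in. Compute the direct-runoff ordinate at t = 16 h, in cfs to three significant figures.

Q ≈ 28.1 cfs

By discrete convolution, Q_j = Σ (P_i / 1 in) · U_{j−i}.
At t = 16 h (j=4): Q = (3.4/1)·5 + (2.3/1)·3 + (2.1/1)·2 = 28.1 cfs.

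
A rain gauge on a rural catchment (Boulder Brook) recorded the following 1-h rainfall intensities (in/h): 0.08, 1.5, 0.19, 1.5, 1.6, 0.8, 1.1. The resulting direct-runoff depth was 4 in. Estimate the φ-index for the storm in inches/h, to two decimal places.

φ ≈ 0.50 in/h

Only the 5 blocks with intensity above φ contribute runoff: 1.5, 1.5, 1.6, 0.8, 1.1 in/h.
Σ(I−φ)·Δt = d  ⇒  (1.5+1.5+1.6+0.8+1.1 − 5φ)·1 = 4
φ = (6.500 − 4/1) / 5 = 0.50 in/h.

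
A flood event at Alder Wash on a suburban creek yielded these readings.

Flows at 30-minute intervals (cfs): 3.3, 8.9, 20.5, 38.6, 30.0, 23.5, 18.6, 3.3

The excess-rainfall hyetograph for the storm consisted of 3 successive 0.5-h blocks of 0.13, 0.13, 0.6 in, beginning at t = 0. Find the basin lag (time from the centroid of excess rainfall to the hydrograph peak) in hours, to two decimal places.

t_L ≈ 0.48 h

Centroid of excess rainfall: t_c = Σ P_i·t̄_i / ΣP_i = 1.0233 h (block centres at 0.25, 0.75, 1.25 h).
Hydrograph peak occurs at t = 1.5 h, so basin lag t_L = 1.5 − 1.0233 = 0.48 h.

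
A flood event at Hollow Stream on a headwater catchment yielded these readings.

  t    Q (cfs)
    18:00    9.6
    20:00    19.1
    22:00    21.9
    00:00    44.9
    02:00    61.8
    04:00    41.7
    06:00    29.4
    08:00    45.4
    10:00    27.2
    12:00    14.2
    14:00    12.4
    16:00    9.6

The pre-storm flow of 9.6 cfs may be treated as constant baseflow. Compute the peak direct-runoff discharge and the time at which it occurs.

Subtracting baseflow gives direct-runoff ordinates: 0.0, 9.5, 12.3, 35.3, 52.2, 32.1, 19.8, 35.8, 17.6, 4.6, 2.8, 0.0 cfs.
The maximum is 52.2 cfs, occurring at the reading for t = 02:00.

Q_p = 52.2 cfs at t = 02:00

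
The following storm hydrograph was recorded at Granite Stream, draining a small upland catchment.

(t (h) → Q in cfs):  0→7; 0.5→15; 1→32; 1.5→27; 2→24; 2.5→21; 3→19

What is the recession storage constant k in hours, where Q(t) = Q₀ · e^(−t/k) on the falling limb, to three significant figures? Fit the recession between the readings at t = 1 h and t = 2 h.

k ≈ 3.48 h

On the falling limb, Q drops from 32 to 24 cfs between t = 1 h and t = 2 h (Δt = 1 h).
k = −Δt / ln(Q₂/Q₁) = −1 / ln(24/32) = 3.48 h.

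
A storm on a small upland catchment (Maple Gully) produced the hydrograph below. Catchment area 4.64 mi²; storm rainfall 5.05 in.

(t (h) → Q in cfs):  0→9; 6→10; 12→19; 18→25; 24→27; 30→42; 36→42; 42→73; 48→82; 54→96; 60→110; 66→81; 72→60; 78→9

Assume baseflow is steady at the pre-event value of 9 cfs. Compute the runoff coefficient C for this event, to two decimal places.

C ≈ 0.22

ΣQ_DR = 559.0 cfs; V = ΣQ_DR·Δt = 1.207 × 10^7 ft³.
Runoff depth d = V / A = 1.120 in.
C = d / P = 1.120 / 5.05 = 0.22.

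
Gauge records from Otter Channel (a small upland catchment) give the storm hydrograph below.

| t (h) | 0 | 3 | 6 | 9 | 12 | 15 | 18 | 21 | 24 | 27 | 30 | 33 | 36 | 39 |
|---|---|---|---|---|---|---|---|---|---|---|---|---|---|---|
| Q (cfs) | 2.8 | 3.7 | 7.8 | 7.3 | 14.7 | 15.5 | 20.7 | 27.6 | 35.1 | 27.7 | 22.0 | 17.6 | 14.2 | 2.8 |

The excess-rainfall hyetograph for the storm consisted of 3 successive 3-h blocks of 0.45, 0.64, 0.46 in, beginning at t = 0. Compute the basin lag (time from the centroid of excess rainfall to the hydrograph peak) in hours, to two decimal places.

Centroid of excess rainfall: t_c = Σ P_i·t̄_i / ΣP_i = 4.5194 h (block centres at 1.5, 4.5, 7.5 h).
Hydrograph peak occurs at t = 24 h, so basin lag t_L = 24 − 4.5194 = 19.48 h.

t_L ≈ 19.48 h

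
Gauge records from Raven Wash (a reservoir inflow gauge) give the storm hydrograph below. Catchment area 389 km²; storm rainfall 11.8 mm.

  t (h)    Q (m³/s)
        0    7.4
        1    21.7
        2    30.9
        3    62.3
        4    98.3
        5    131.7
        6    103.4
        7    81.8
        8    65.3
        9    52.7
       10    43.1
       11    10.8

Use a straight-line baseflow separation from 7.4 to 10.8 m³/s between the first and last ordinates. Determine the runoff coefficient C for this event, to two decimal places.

C ≈ 0.47

ΣQ_DR = 600.2 m³/s; V = ΣQ_DR·Δt = 2.161 × 10^6 m³.
Runoff depth d = V / A = 5.555 mm.
C = d / P = 5.555 / 11.8 = 0.47.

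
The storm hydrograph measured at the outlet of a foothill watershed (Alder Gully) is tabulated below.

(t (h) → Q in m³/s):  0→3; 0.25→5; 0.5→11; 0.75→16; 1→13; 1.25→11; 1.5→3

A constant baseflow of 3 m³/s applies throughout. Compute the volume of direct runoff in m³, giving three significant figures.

V ≈ 36900 m³

Direct-runoff ordinates (Q − Q_b): 0.0, 2.0, 8.0, 13.0, 10.0, 8.0, 0.0 m³/s.
ΣQ_DR = 41.00 m³/s.
With Δt = 0.25 h = 900 s, V = ΣQ_DR · Δt = 41.00 × 900 = 36900 m³.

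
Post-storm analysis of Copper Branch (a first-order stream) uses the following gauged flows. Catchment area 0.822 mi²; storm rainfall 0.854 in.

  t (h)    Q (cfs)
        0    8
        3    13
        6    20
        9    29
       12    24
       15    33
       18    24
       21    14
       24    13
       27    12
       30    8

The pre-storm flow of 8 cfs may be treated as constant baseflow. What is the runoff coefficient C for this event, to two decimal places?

C ≈ 0.73

ΣQ_DR = 110.0 cfs; V = ΣQ_DR·Δt = 1.188 × 10^6 ft³.
Runoff depth d = V / A = 0.6221 in.
C = d / P = 0.6221 / 0.854 = 0.73.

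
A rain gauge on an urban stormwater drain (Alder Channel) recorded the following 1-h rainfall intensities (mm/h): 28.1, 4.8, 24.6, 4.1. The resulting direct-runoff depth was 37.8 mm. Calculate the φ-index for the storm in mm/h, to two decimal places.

φ ≈ 7.45 mm/h

Only the 2 blocks with intensity above φ contribute runoff: 28.1, 24.6 mm/h.
Σ(I−φ)·Δt = d  ⇒  (28.1+24.6 − 2φ)·1 = 37.8
φ = (52.70 − 37.8/1) / 2 = 7.45 mm/h.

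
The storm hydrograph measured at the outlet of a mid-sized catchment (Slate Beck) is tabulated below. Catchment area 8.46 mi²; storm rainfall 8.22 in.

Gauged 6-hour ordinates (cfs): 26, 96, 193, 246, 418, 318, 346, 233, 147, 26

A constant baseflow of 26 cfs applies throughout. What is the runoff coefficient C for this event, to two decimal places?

C ≈ 0.24

ΣQ_DR = 1789 cfs; V = ΣQ_DR·Δt = 3.864 × 10^7 ft³.
Runoff depth d = V / A = 1.966 in.
C = d / P = 1.966 / 8.22 = 0.24.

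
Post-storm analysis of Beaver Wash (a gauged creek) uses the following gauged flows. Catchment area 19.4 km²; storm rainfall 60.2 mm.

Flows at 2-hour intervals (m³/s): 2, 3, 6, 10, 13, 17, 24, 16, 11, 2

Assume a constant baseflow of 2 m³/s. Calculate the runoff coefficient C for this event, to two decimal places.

C ≈ 0.52

ΣQ_DR = 84.00 m³/s; V = ΣQ_DR·Δt = 6.048 × 10^5 m³.
Runoff depth d = V / A = 31.18 mm.
C = d / P = 31.18 / 60.2 = 0.52.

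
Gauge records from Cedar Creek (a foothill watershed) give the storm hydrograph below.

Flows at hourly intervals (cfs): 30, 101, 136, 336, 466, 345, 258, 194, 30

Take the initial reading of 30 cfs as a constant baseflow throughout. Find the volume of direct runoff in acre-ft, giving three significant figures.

V ≈ 134 acre-ft

Direct-runoff ordinates (Q − Q_b): 0.0, 71.0, 106.0, 306.0, 436.0, 315.0, 228.0, 164.0, 0.0 cfs.
ΣQ_DR = 1626 cfs.
With Δt = 1 h = 3600 s, V = ΣQ_DR · Δt = 1626 × 3600 = 5.85 × 10^6 ft³ = 134 acre-ft.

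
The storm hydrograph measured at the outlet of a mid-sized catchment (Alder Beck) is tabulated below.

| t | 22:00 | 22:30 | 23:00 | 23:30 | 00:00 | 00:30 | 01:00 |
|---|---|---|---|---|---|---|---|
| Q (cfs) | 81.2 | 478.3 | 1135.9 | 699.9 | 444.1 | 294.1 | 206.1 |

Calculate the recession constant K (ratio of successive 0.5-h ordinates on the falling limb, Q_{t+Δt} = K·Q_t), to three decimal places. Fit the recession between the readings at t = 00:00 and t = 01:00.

Using the recession-limb readings at t = 00:00 and t = 01:00: Q falls from 444.1 to 206.1 cfs over 2 intervals.
K = (Q₂/Q₁)^(1/2) = (206.1/444.1)^(1/2) = 0.681.

K ≈ 0.681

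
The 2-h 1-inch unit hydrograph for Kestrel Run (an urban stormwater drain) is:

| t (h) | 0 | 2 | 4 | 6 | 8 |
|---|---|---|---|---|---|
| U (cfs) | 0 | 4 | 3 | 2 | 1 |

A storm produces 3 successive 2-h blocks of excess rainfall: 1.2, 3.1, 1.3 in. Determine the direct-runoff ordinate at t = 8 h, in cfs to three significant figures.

By discrete convolution, Q_j = Σ (P_i / 1 in) · U_{j−i}.
At t = 8 h (j=4): Q = (1.2/1)·1 + (3.1/1)·2 + (1.3/1)·3 = 11.3 cfs.

Q ≈ 11.3 cfs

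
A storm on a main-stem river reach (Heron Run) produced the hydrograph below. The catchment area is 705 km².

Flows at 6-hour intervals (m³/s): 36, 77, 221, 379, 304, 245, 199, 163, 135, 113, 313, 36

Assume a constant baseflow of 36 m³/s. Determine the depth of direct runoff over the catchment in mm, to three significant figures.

Direct runoff: 0.0, 41.0, 185.0, 343.0, 268.0, 209.0, 163.0, 127.0, 99.0, 77.0, 277.0, 0.0 m³/s; ΣQ_DR = 1789 m³/s.
V = ΣQ_DR · Δt = 1789 × 21600 s = 3.864 × 10^7 m³.
Over A = 705 km², depth = V / A = 54.8 mm.

d ≈ 54.8 mm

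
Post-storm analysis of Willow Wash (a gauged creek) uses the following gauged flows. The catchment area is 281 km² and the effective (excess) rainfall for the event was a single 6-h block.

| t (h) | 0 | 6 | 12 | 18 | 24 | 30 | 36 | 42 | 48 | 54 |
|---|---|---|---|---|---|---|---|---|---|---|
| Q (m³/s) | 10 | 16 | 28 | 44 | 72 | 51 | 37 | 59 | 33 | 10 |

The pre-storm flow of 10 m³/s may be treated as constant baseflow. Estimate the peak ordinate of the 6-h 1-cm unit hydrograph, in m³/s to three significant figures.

Direct runoff: 0.0, 6.0, 18.0, 34.0, 62.0, 41.0, 27.0, 49.0, 23.0, 0.0 m³/s; ΣQ_DR = 260.0 m³/s, peak = 62.0 m³/s.
Runoff depth d = ΣQ_DR·Δt / A = 260.0 × 21600 / (281 km²) = 19.99 mm.
The 1-cm UH is the DRH scaled by (10 mm)/d, so U_p = 62.0 × 10/19.99 = 31.0 m³/s.

U_p ≈ 31.0 m³/s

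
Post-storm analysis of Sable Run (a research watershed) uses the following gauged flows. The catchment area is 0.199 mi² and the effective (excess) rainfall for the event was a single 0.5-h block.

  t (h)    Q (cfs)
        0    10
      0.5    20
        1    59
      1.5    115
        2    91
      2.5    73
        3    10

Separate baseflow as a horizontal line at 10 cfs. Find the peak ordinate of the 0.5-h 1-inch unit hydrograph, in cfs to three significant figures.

U_p ≈ 87.6 cfs

Direct runoff: 0.0, 10.0, 49.0, 105.0, 81.0, 63.0, 0.0 cfs; ΣQ_DR = 308.0 cfs, peak = 105.0 cfs.
Runoff depth d = ΣQ_DR·Δt / A = 308.0 × 1800 / (0.199 mi²) = 1.199 in.
The 1-inch UH is the DRH scaled by (1 in)/d, so U_p = 105.0 × 1/1.199 = 87.6 cfs.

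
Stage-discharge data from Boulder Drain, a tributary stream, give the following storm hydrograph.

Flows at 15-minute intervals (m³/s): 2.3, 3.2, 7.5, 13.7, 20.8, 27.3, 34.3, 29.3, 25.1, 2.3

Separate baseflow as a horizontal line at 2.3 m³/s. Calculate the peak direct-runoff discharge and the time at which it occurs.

Q_p = 32.0 m³/s at t = 1.5 h

Subtracting baseflow gives direct-runoff ordinates: 0.0, 0.9, 5.2, 11.4, 18.5, 25.0, 32.0, 27.0, 22.8, 0.0 m³/s.
The maximum is 32.0 m³/s, occurring at the reading for t = 1.5 h.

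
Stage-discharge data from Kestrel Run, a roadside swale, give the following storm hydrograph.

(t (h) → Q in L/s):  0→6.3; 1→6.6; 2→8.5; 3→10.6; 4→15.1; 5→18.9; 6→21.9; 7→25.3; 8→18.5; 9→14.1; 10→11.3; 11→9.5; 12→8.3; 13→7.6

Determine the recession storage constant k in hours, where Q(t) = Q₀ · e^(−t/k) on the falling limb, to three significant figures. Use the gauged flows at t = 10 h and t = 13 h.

k ≈ 7.56 h

On the falling limb, Q drops from 11.3 to 7.6 L/s between t = 10 h and t = 13 h (Δt = 3 h).
k = −Δt / ln(Q₂/Q₁) = −3 / ln(7.6/11.3) = 7.56 h.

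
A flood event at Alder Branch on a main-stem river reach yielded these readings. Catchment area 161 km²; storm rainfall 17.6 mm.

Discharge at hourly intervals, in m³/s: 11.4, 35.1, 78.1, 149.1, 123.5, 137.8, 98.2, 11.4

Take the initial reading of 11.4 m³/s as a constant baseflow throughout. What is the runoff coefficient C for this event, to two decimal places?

C ≈ 0.70

ΣQ_DR = 553.4 m³/s; V = ΣQ_DR·Δt = 1.992 × 10^6 m³.
Runoff depth d = V / A = 12.37 mm.
C = d / P = 12.37 / 17.6 = 0.70.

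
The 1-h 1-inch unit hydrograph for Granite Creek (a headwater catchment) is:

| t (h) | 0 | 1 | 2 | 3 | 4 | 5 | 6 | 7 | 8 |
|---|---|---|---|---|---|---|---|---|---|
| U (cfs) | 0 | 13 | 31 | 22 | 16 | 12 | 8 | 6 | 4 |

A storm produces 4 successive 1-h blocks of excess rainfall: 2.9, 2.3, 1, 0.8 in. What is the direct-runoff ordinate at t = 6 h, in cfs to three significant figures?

By discrete convolution, Q_j = Σ (P_i / 1 in) · U_{j−i}.
At t = 6 h (j=6): Q = (2.9/1)·8 + (2.3/1)·12 + (1/1)·16 + (0.8/1)·22 = 84.4 cfs.

Q ≈ 84.4 cfs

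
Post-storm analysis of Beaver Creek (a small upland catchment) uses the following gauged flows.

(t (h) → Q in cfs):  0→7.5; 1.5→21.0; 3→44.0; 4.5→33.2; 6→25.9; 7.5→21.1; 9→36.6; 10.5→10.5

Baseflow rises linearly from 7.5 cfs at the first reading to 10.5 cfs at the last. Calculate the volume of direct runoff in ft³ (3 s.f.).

V ≈ 6.90 × 10^5 ft³

Direct-runoff ordinates (Q − Q_b): 0.00, 13.07, 35.64, 24.41, 16.69, 11.46, 26.53, 0.00 cfs.
ΣQ_DR = 127.8 cfs.
With Δt = 1.5 h = 5400 s, V = ΣQ_DR · Δt = 127.8 × 5400 = 6.90 × 10^5 ft³.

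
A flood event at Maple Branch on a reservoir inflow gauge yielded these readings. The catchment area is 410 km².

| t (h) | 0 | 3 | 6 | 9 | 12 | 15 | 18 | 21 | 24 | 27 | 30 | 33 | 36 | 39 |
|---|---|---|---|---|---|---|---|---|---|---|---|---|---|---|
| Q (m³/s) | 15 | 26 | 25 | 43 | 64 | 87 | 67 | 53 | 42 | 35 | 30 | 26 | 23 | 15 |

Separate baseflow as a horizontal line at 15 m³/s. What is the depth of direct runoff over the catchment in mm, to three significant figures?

Direct runoff: 0.0, 11.0, 10.0, 28.0, 49.0, 72.0, 52.0, 38.0, 27.0, 20.0, 15.0, 11.0, 8.0, 0.0 m³/s; ΣQ_DR = 341.0 m³/s.
V = ΣQ_DR · Δt = 341.0 × 10800 s = 3.683 × 10^6 m³.
Over A = 410 km², depth = V / A = 8.98 mm.

d ≈ 8.98 mm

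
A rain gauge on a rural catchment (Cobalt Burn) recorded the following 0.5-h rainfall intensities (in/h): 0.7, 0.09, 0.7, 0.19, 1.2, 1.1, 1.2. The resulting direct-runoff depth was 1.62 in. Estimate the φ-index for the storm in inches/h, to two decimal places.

φ ≈ 0.33 in/h

Only the 5 blocks with intensity above φ contribute runoff: 0.7, 0.7, 1.2, 1.1, 1.2 in/h.
Σ(I−φ)·Δt = d  ⇒  (0.7+0.7+1.2+1.1+1.2 − 5φ)·0.5 = 1.62
φ = (4.900 − 1.62/0.5) / 5 = 0.33 in/h.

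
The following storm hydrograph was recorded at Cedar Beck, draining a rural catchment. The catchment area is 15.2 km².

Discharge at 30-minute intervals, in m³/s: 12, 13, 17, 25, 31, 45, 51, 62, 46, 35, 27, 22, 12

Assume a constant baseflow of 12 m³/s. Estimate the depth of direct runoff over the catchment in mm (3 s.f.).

Direct runoff: 0.0, 1.0, 5.0, 13.0, 19.0, 33.0, 39.0, 50.0, 34.0, 23.0, 15.0, 10.0, 0.0 m³/s; ΣQ_DR = 242.0 m³/s.
V = ΣQ_DR · Δt = 242.0 × 1800 s = 4.356 × 10^5 m³.
Over A = 15.2 km², depth = V / A = 28.7 mm.

d ≈ 28.7 mm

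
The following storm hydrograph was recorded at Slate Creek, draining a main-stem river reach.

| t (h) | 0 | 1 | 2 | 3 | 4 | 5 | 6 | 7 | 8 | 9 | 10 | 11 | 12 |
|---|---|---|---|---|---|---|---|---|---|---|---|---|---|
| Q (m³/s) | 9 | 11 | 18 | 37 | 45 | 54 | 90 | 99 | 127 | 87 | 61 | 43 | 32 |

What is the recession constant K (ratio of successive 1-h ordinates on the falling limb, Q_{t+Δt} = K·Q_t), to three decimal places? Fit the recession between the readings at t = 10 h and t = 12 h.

Using the recession-limb readings at t = 10 h and t = 12 h: Q falls from 61 to 32 m³/s over 2 intervals.
K = (Q₂/Q₁)^(1/2) = (32/61)^(1/2) = 0.724.

K ≈ 0.724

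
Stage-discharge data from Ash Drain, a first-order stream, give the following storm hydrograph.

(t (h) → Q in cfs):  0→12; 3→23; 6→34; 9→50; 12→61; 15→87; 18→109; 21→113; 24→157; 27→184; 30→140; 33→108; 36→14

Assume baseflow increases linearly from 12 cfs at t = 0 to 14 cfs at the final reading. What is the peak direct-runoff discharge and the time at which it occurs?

Subtracting baseflow gives direct-runoff ordinates: 0.00, 10.83, 21.67, 37.50, 48.33, 74.17, 96.00, 99.83, 143.67, 170.50, 126.33, 94.17, 0.00 cfs.
The maximum is 170.50 cfs, occurring at the reading for t = 27 h.

Q_p = 170.50 cfs at t = 27 h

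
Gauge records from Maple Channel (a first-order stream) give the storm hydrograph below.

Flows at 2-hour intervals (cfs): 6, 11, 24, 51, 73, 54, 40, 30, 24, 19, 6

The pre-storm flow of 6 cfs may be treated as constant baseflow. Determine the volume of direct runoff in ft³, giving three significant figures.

V ≈ 1.96 × 10^6 ft³

Direct-runoff ordinates (Q − Q_b): 0.0, 5.0, 18.0, 45.0, 67.0, 48.0, 34.0, 24.0, 18.0, 13.0, 0.0 cfs.
ΣQ_DR = 272.0 cfs.
With Δt = 2 h = 7200 s, V = ΣQ_DR · Δt = 272.0 × 7200 = 1.96 × 10^6 ft³.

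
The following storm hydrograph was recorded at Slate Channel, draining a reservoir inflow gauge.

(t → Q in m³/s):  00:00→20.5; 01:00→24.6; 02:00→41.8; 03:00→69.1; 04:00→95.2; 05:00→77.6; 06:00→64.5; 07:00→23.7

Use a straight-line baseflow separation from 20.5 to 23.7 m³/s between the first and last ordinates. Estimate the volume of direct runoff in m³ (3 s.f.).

Direct-runoff ordinates (Q − Q_b): 0.00, 3.64, 20.39, 47.23, 72.87, 54.81, 41.26, 0.00 m³/s.
ΣQ_DR = 240.2 m³/s.
With Δt = 1 h = 3600 s, V = ΣQ_DR · Δt = 240.2 × 3600 = 8.65 × 10^5 m³.

V ≈ 8.65 × 10^5 m³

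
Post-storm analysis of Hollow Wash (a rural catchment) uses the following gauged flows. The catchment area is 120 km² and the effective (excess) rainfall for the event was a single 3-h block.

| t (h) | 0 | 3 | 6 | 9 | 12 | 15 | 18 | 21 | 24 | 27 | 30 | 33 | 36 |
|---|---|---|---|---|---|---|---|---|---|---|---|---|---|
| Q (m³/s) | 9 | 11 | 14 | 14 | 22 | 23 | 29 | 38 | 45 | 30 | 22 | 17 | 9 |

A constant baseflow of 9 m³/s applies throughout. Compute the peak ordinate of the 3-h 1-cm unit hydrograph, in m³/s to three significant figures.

U_p ≈ 24.1 m³/s

Direct runoff: 0.0, 2.0, 5.0, 5.0, 13.0, 14.0, 20.0, 29.0, 36.0, 21.0, 13.0, 8.0, 0.0 m³/s; ΣQ_DR = 166.0 m³/s, peak = 36.0 m³/s.
Runoff depth d = ΣQ_DR·Δt / A = 166.0 × 10800 / (120 km²) = 14.94 mm.
The 1-cm UH is the DRH scaled by (10 mm)/d, so U_p = 36.0 × 10/14.94 = 24.1 m³/s.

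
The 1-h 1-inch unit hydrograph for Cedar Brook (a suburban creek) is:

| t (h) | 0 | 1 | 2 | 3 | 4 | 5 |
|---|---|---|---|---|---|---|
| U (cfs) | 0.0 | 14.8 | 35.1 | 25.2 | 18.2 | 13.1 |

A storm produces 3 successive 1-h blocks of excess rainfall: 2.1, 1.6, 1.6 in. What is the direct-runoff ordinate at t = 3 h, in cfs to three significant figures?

By discrete convolution, Q_j = Σ (P_i / 1 in) · U_{j−i}.
At t = 3 h (j=3): Q = (2.1/1)·25.2 + (1.6/1)·35.1 + (1.6/1)·14.8 = 133 cfs.

Q ≈ 133 cfs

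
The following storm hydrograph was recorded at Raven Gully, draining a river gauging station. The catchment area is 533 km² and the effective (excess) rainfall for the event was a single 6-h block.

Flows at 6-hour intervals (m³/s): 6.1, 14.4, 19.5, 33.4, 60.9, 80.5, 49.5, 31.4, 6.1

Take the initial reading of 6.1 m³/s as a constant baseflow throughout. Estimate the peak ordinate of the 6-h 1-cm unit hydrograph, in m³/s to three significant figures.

Direct runoff: 0.0, 8.3, 13.4, 27.3, 54.8, 74.4, 43.4, 25.3, 0.0 m³/s; ΣQ_DR = 246.9 m³/s, peak = 74.4 m³/s.
Runoff depth d = ΣQ_DR·Δt / A = 246.9 × 21600 / (533 km²) = 10.01 mm.
The 1-cm UH is the DRH scaled by (10 mm)/d, so U_p = 74.4 × 10/10.01 = 74.4 m³/s.

U_p ≈ 74.4 m³/s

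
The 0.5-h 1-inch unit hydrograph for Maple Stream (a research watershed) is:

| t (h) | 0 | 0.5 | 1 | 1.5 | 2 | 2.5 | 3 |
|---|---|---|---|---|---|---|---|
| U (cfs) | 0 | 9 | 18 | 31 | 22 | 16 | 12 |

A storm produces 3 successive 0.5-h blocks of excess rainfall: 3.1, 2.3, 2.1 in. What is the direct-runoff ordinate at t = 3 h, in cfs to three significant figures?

Q ≈ 120 cfs

By discrete convolution, Q_j = Σ (P_i / 1 in) · U_{j−i}.
At t = 3 h (j=6): Q = (3.1/1)·12 + (2.3/1)·16 + (2.1/1)·22 = 120 cfs.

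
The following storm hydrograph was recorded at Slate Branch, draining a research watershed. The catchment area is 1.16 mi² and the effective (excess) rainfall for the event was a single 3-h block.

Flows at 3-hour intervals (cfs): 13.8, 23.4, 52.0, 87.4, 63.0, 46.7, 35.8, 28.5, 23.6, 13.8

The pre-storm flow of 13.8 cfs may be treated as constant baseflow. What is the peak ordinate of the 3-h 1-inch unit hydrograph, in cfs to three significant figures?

Direct runoff: 0.0, 9.6, 38.2, 73.6, 49.2, 32.9, 22.0, 14.7, 9.8, 0.0 cfs; ΣQ_DR = 250.0 cfs, peak = 73.6 cfs.
Runoff depth d = ΣQ_DR·Δt / A = 250.0 × 10800 / (1.16 mi²) = 1.002 in.
The 1-inch UH is the DRH scaled by (1 in)/d, so U_p = 73.6 × 1/1.002 = 73.5 cfs.

U_p ≈ 73.5 cfs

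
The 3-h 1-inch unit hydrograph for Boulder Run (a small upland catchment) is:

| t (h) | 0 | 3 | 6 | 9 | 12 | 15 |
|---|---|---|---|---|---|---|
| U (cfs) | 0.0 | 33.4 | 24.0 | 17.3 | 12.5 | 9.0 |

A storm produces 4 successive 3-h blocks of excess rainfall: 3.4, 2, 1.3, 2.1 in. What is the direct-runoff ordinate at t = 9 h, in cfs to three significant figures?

By discrete convolution, Q_j = Σ (P_i / 1 in) · U_{j−i}.
At t = 9 h (j=3): Q = (3.4/1)·17.3 + (2/1)·24.0 + (1.3/1)·33.4 + (2.1/1)·0.0 = 150 cfs.

Q ≈ 150 cfs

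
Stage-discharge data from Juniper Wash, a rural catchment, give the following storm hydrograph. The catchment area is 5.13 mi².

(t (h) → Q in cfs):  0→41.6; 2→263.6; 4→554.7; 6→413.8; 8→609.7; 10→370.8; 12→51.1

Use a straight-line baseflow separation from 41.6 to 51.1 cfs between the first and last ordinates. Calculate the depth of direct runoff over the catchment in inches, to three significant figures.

Direct runoff: 0.00, 220.42, 509.93, 367.45, 561.77, 321.28, 0.00 cfs; ΣQ_DR = 1981 cfs.
V = ΣQ_DR · Δt = 1981 × 7200 s = 1.426 × 10^7 ft³.
Over A = 5.13 mi², depth = V / A = 1.20 in.

d ≈ 1.20 in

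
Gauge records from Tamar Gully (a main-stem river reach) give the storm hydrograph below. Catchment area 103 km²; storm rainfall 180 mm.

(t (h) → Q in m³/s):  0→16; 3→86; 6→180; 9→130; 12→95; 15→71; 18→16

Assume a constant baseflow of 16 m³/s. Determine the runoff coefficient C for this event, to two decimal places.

ΣQ_DR = 482.0 m³/s; V = ΣQ_DR·Δt = 5.206 × 10^6 m³.
Runoff depth d = V / A = 50.54 mm.
C = d / P = 50.54 / 180 = 0.28.

C ≈ 0.28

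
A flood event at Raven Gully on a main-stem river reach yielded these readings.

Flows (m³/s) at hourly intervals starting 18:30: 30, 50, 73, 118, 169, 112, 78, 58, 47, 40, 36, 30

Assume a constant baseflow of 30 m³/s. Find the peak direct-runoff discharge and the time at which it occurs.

Subtracting baseflow gives direct-runoff ordinates: 0.0, 20.0, 43.0, 88.0, 139.0, 82.0, 48.0, 28.0, 17.0, 10.0, 6.0, 0.0 m³/s.
The maximum is 139.0 m³/s, occurring at the reading for t = 22:30.

Q_p = 139.0 m³/s at t = 22:30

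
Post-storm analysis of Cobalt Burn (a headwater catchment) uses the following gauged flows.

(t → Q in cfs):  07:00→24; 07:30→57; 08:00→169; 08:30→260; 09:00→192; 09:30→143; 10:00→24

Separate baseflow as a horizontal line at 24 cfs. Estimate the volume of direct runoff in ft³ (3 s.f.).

V ≈ 1.26 × 10^6 ft³

Direct-runoff ordinates (Q − Q_b): 0.0, 33.0, 145.0, 236.0, 168.0, 119.0, 0.0 cfs.
ΣQ_DR = 701.0 cfs.
With Δt = 0.5 h = 1800 s, V = ΣQ_DR · Δt = 701.0 × 1800 = 1.26 × 10^6 ft³.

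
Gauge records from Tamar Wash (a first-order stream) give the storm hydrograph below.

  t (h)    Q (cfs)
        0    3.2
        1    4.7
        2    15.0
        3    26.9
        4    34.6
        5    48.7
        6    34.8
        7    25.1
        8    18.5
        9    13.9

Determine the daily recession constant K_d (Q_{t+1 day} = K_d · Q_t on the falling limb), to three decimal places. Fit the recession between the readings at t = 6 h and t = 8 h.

K_d ≈ 0.001

Between t = 6 h and t = 8 h the flow falls from 34.8 to 18.5 cfs over 2×1 h = 2 h.
Per-interval ratio K = (18.5/34.8)^(1/2) = 0.7291; K_d = K^(24/1) = 0.001.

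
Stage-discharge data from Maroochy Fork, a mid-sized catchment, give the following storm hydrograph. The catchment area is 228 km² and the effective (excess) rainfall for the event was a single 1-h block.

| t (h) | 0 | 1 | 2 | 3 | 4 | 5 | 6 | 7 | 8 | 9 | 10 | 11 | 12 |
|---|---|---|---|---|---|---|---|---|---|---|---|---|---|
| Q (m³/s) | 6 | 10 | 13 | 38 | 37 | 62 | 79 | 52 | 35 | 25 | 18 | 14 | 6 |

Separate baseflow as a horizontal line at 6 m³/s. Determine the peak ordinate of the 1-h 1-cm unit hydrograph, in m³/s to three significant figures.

Direct runoff: 0.0, 4.0, 7.0, 32.0, 31.0, 56.0, 73.0, 46.0, 29.0, 19.0, 12.0, 8.0, 0.0 m³/s; ΣQ_DR = 317.0 m³/s, peak = 73.0 m³/s.
Runoff depth d = ΣQ_DR·Δt / A = 317.0 × 3600 / (228 km²) = 5.005 mm.
The 1-cm UH is the DRH scaled by (10 mm)/d, so U_p = 73.0 × 10/5.005 = 146 m³/s.

U_p ≈ 146 m³/s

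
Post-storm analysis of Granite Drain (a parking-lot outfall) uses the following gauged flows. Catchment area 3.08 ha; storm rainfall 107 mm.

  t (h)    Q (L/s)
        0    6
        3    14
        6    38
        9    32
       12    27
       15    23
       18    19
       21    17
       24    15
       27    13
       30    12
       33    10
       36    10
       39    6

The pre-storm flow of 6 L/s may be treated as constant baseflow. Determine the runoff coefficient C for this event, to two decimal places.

ΣQ_DR = 158.0 L/s; V = ΣQ_DR·Δt = 1.706 × 10^6 L.
Runoff depth d = V / A = 55.40 mm.
C = d / P = 55.40 / 107 = 0.52.

C ≈ 0.52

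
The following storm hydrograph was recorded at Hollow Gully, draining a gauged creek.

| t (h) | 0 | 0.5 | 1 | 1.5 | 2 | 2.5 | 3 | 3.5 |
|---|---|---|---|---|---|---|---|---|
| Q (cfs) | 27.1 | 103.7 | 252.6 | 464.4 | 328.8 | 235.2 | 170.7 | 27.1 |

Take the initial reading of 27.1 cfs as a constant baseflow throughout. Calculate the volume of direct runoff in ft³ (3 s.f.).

Direct-runoff ordinates (Q − Q_b): 0.0, 76.6, 225.5, 437.3, 301.7, 208.1, 143.6, 0.0 cfs.
ΣQ_DR = 1393 cfs.
With Δt = 0.5 h = 1800 s, V = ΣQ_DR · Δt = 1393 × 1800 = 2.51 × 10^6 ft³.

V ≈ 2.51 × 10^6 ft³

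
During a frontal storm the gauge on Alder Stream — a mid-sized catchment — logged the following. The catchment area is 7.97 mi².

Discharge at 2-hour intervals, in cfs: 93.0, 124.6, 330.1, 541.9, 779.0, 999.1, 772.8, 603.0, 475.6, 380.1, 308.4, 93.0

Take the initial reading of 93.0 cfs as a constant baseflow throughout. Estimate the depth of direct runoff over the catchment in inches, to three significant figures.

Direct runoff: 0.0, 31.6, 237.1, 448.9, 686.0, 906.1, 679.8, 510.0, 382.6, 287.1, 215.4, 0.0 cfs; ΣQ_DR = 4385 cfs.
V = ΣQ_DR · Δt = 4385 × 7200 s = 3.157 × 10^7 ft³.
Over A = 7.97 mi², depth = V / A = 1.70 in.

d ≈ 1.70 in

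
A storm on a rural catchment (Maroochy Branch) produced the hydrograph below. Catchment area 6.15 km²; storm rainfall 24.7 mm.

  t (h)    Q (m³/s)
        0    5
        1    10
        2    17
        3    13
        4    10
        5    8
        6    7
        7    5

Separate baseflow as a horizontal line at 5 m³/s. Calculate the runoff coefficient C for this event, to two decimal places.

ΣQ_DR = 35.00 m³/s; V = ΣQ_DR·Δt = 1.260 × 10^5 m³.
Runoff depth d = V / A = 20.49 mm.
C = d / P = 20.49 / 24.7 = 0.83.

C ≈ 0.83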